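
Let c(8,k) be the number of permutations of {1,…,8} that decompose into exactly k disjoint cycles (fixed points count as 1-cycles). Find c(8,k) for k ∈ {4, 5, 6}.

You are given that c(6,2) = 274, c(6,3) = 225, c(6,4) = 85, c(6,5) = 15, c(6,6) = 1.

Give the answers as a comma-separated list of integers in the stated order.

[7] T[7,3]:6*225+274=1624 · T[7,4]:6*85+225=735 · T[7,5]:6*15+85=175 · T[7,6]:6*1+15=21
[8] T[8,4]:7*735+1624=6769 · T[8,5]:7*175+735=1960 · T[8,6]:7*21+175=322
Read c(8,4) = 6769, c(8,5) = 1960, c(8,6) = 322.

6769, 1960, 322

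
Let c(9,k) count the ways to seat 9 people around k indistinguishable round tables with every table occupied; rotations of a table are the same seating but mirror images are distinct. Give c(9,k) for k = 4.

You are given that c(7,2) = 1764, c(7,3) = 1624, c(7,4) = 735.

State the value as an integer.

i=8: T(8,3)=1764+7·1624=13132 | T(8,4)=1624+7·735=6769
i=9: T(9,4)=13132+8·6769=67284
Read c(9,4) = 67284.

67284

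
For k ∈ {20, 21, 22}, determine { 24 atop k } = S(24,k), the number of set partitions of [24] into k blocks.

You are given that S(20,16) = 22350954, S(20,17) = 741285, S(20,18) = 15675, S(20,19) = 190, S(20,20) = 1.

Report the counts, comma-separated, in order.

i=21: T(21,17)=22350954+17·741285=34952799 | T(21,18)=741285+18·15675=1023435 | T(21,19)=15675+19·190=19285 | T(21,20)=190+20·1=210 | T(21,21)=1+21·0=1
i=22: T(22,18)=34952799+18·1023435=53374629 | T(22,19)=1023435+19·19285=1389850 | T(22,20)=19285+20·210=23485 | T(22,21)=210+21·1=231 | T(22,22)=1+22·0=1
i=23: T(23,19)=53374629+19·1389850=79781779 | T(23,20)=1389850+20·23485=1859550 | T(23,21)=23485+21·231=28336 | T(23,22)=231+22·1=253
i=24: T(24,20)=79781779+20·1859550=116972779 | T(24,21)=1859550+21·28336=2454606 | T(24,22)=28336+22·253=33902
Read S(24,20) = 116972779, S(24,21) = 2454606, S(24,22) = 33902.

116972779, 2454606, 33902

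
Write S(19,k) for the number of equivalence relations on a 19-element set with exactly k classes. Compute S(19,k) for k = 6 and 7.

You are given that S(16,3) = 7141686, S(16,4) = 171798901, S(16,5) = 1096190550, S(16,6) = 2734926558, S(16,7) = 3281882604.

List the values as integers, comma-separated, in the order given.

i=17: T(17,4)=7141686+4·171798901=694337290 | T(17,5)=171798901+5·1096190550=5652751651 | T(17,6)=1096190550+6·2734926558=17505749898 | T(17,7)=2734926558+7·3281882604=25708104786
i=18: T(18,5)=694337290+5·5652751651=28958095545 | T(18,6)=5652751651+6·17505749898=110687251039 | T(18,7)=17505749898+7·25708104786=197462483400
i=19: T(19,6)=28958095545+6·110687251039=693081601779 | T(19,7)=110687251039+7·197462483400=1492924634839
Read S(19,6) = 693081601779, S(19,7) = 1492924634839.

693081601779, 1492924634839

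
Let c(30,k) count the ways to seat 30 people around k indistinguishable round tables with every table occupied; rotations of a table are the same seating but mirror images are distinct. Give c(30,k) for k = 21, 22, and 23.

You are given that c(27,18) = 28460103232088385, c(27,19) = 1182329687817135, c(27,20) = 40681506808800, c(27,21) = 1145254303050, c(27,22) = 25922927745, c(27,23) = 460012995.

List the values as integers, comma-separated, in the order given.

248526574856284725, 7860403394108265, 207912996295875

[28] T[28,19]:27*1182329687817135+28460103232088385=60383004803151030 · T[28,20]:27*40681506808800+1182329687817135=2280730371654735 · T[28,21]:27*1145254303050+40681506808800=71603372991150 · T[28,22]:27*25922927745+1145254303050=1845173352165 · T[28,23]:27*460012995+25922927745=38343278610
[29] T[29,20]:28*2280730371654735+60383004803151030=124243455209483610 · T[29,21]:28*71603372991150+2280730371654735=4285624815406935 · T[29,22]:28*1845173352165+71603372991150=123268226851770 · T[29,23]:28*38343278610+1845173352165=2918785153245
[30] T[30,21]:29*4285624815406935+124243455209483610=248526574856284725 · T[30,22]:29*123268226851770+4285624815406935=7860403394108265 · T[30,23]:29*2918785153245+123268226851770=207912996295875
Read c(30,21) = 248526574856284725, c(30,22) = 7860403394108265, c(30,23) = 207912996295875.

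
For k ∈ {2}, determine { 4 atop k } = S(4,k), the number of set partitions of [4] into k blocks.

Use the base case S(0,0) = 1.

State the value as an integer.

7

i=1: T(1,1)=1+1·0=1
i=2: T(2,1)=0+1·1=1 | T(2,2)=1+2·0=1
i=3: T(3,1)=0+1·1=1 | T(3,2)=1+2·1=3
i=4: T(4,2)=1+2·3=7
Read S(4,2) = 7.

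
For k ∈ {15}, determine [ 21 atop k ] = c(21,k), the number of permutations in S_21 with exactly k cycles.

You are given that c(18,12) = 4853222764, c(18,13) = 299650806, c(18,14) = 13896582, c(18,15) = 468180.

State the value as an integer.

40171771630

row 19: T[19][13]=18·299650806+4853222764=10246937272  T[19][14]=18·13896582+299650806=549789282  T[19][15]=18·468180+13896582=22323822
row 20: T[20][14]=19·549789282+10246937272=20692933630  T[20][15]=19·22323822+549789282=973941900
row 21: T[21][15]=20·973941900+20692933630=40171771630
Read c(21,15) = 40171771630.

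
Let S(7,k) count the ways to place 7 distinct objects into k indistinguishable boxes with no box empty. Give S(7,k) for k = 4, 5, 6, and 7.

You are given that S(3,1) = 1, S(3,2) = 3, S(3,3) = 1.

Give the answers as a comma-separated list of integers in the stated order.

r4: T_4,1=1×1+0=1; T_4,2=2×3+1=7; T_4,3=3×1+3=6; T_4,4=4×0+1=1
r5: T_5,2=2×7+1=15; T_5,3=3×6+7=25; T_5,4=4×1+6=10; T_5,5=5×0+1=1
r6: T_6,3=3×25+15=90; T_6,4=4×10+25=65; T_6,5=5×1+10=15; T_6,6=6×0+1=1
r7: T_7,4=4×65+90=350; T_7,5=5×15+65=140; T_7,6=6×1+15=21; T_7,7=7×0+1=1
Read S(7,4) = 350, S(7,5) = 140, S(7,6) = 21, S(7,7) = 1.

350, 140, 21, 1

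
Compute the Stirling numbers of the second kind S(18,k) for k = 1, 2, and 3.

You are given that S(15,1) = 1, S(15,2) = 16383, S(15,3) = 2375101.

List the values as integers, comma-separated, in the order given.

[16] T[16,1]:1*1+0=1 · T[16,2]:2*16383+1=32767 · T[16,3]:3*2375101+16383=7141686
[17] T[17,1]:1*1+0=1 · T[17,2]:2*32767+1=65535 · T[17,3]:3*7141686+32767=21457825
[18] T[18,1]:1*1+0=1 · T[18,2]:2*65535+1=131071 · T[18,3]:3*21457825+65535=64439010
Read S(18,1) = 1, S(18,2) = 131071, S(18,3) = 64439010.

1, 131071, 64439010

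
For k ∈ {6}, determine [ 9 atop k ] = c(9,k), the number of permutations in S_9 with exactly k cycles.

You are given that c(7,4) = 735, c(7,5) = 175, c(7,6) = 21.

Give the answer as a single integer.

r8: T_8,5=7×175+735=1960; T_8,6=7×21+175=322
r9: T_9,6=8×322+1960=4536
Read c(9,6) = 4536.

4536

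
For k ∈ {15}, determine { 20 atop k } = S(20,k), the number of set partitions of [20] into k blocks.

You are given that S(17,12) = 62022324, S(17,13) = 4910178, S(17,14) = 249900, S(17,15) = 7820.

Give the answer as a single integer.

452329200

[18] T[18,13]:13*4910178+62022324=125854638 · T[18,14]:14*249900+4910178=8408778 · T[18,15]:15*7820+249900=367200
[19] T[19,14]:14*8408778+125854638=243577530 · T[19,15]:15*367200+8408778=13916778
[20] T[20,15]:15*13916778+243577530=452329200
Read S(20,15) = 452329200.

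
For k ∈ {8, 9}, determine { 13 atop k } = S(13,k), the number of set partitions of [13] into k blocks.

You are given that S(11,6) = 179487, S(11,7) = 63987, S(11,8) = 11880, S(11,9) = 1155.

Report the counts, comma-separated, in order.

r12: T_12,7=7×63987+179487=627396; T_12,8=8×11880+63987=159027; T_12,9=9×1155+11880=22275
r13: T_13,8=8×159027+627396=1899612; T_13,9=9×22275+159027=359502
Read S(13,8) = 1899612, S(13,9) = 359502.

1899612, 359502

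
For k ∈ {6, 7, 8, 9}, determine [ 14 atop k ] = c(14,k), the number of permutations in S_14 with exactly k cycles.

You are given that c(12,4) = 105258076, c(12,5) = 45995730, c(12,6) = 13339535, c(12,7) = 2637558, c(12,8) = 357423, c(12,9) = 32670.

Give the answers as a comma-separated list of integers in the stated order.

r13: T_13,5=12×45995730+105258076=657206836; T_13,6=12×13339535+45995730=206070150; T_13,7=12×2637558+13339535=44990231; T_13,8=12×357423+2637558=6926634; T_13,9=12×32670+357423=749463
r14: T_14,6=13×206070150+657206836=3336118786; T_14,7=13×44990231+206070150=790943153; T_14,8=13×6926634+44990231=135036473; T_14,9=13×749463+6926634=16669653
Read c(14,6) = 3336118786, c(14,7) = 790943153, c(14,8) = 135036473, c(14,9) = 16669653.

3336118786, 790943153, 135036473, 16669653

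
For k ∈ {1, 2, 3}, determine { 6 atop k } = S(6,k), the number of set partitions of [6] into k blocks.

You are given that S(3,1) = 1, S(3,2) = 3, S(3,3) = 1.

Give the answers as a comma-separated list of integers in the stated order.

@4  (4,1):1·1+0→1, (4,2):3·2+1→7, (4,3):1·3+3→6
@5  (5,1):1·1+0→1, (5,2):7·2+1→15, (5,3):6·3+7→25
@6  (6,1):1·1+0→1, (6,2):15·2+1→31, (6,3):25·3+15→90
Read S(6,1) = 1, S(6,2) = 31, S(6,3) = 90.

1, 31, 90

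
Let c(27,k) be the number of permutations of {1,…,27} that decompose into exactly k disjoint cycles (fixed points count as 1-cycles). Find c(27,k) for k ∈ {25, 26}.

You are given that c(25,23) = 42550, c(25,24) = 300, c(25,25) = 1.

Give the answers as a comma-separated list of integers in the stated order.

58500, 351

i=26: T(26,24)=42550+25·300=50050 | T(26,25)=300+25·1=325 | T(26,26)=1+25·0=1
i=27: T(27,25)=50050+26·325=58500 | T(27,26)=325+26·1=351
Read c(27,25) = 58500, c(27,26) = 351.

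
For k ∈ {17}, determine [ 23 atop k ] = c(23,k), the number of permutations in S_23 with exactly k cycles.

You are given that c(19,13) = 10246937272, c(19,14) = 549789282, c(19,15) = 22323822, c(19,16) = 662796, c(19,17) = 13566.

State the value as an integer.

136717357942

i=20: T(20,14)=10246937272+19·549789282=20692933630 | T(20,15)=549789282+19·22323822=973941900 | T(20,16)=22323822+19·662796=34916946 | T(20,17)=662796+19·13566=920550
i=21: T(21,15)=20692933630+20·973941900=40171771630 | T(21,16)=973941900+20·34916946=1672280820 | T(21,17)=34916946+20·920550=53327946
i=22: T(22,16)=40171771630+21·1672280820=75289668850 | T(22,17)=1672280820+21·53327946=2792167686
i=23: T(23,17)=75289668850+22·2792167686=136717357942
Read c(23,17) = 136717357942.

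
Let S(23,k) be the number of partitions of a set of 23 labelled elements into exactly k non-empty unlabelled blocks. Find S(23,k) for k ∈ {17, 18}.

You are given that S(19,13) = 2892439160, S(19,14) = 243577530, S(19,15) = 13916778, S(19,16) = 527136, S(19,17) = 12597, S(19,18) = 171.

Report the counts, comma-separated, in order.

row 20: T[20][14]=14·243577530+2892439160=6302524580  T[20][15]=15·13916778+243577530=452329200  T[20][16]=16·527136+13916778=22350954  T[20][17]=17·12597+527136=741285  T[20][18]=18·171+12597=15675
row 21: T[21][15]=15·452329200+6302524580=13087462580  T[21][16]=16·22350954+452329200=809944464  T[21][17]=17·741285+22350954=34952799  T[21][18]=18·15675+741285=1023435
row 22: T[22][16]=16·809944464+13087462580=26046574004  T[22][17]=17·34952799+809944464=1404142047  T[22][18]=18·1023435+34952799=53374629
row 23: T[23][17]=17·1404142047+26046574004=49916988803  T[23][18]=18·53374629+1404142047=2364885369
Read S(23,17) = 49916988803, S(23,18) = 2364885369.

49916988803, 2364885369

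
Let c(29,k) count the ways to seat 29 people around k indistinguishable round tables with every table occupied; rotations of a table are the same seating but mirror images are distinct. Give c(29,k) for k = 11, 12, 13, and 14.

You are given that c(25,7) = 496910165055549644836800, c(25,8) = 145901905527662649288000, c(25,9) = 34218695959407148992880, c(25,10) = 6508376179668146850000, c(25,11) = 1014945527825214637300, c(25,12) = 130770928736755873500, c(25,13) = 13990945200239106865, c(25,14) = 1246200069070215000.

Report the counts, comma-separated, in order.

i=26: T(26,8)=496910165055549644836800+25·145901905527662649288000=4144457803247115877036800 | T(26,9)=145901905527662649288000+25·34218695959407148992880=1001369304512841374110000 | T(26,10)=34218695959407148992880+25·6508376179668146850000=196928100451110820242880 | T(26,11)=6508376179668146850000+25·1014945527825214637300=31882014375298512782500 | T(26,12)=1014945527825214637300+25·130770928736755873500=4284218746244111474800 | T(26,13)=130770928736755873500+25·13990945200239106865=480544558742733545125 | T(26,14)=13990945200239106865+25·1246200069070215000=45145946926994481865
i=27: T(27,9)=4144457803247115877036800+26·1001369304512841374110000=30180059720580991603896800 | T(27,10)=1001369304512841374110000+26·196928100451110820242880=6121499916241722700424880 | T(27,11)=196928100451110820242880+26·31882014375298512782500=1025860474208872152587880 | T(27,12)=31882014375298512782500+26·4284218746244111474800=143271701777645411127300 | T(27,13)=4284218746244111474800+26·480544558742733545125=16778377273555183648050 | T(27,14)=480544558742733545125+26·45145946926994481865=1654339178844590073615
i=28: T(28,10)=30180059720580991603896800+27·6121499916241722700424880=195460557459107504515368560 | T(28,11)=6121499916241722700424880+27·1025860474208872152587880=33819732719881270820297640 | T(28,12)=1025860474208872152587880+27·143271701777645411127300=4894196422205298253024980 | T(28,13)=143271701777645411127300+27·16778377273555183648050=596287888163635369624650 | T(28,14)=16778377273555183648050+27·1654339178844590073615=61445535102359115635655
i=29: T(29,11)=195460557459107504515368560+28·33819732719881270820297640=1142413073615783087483702480 | T(29,12)=33819732719881270820297640+28·4894196422205298253024980=170857232541629621904997080 | T(29,13)=4894196422205298253024980+28·596287888163635369624650=21590257290787088602515180 | T(29,14)=596287888163635369624650+28·61445535102359115635655=2316762871029690607422990
Read c(29,11) = 1142413073615783087483702480, c(29,12) = 170857232541629621904997080, c(29,13) = 21590257290787088602515180, c(29,14) = 2316762871029690607422990.

1142413073615783087483702480, 170857232541629621904997080, 21590257290787088602515180, 2316762871029690607422990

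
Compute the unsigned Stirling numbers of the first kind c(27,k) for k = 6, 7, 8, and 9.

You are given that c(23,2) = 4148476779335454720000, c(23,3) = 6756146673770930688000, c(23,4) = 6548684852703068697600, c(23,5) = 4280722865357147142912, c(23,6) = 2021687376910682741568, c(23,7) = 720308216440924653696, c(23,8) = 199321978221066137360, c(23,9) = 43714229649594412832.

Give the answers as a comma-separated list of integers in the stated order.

1000903392113435450162625024, 393178529313073708272042624, 121502371102392939781636800, 30180059720580991603896800

[24] T[24,3]:23*6756146673770930688000+4148476779335454720000=159539850276066860544000 · T[24,4]:23*6548684852703068697600+6756146673770930688000=157375898285941510732800 · T[24,5]:23*4280722865357147142912+6548684852703068697600=105005310755917452984576 · T[24,6]:23*2021687376910682741568+4280722865357147142912=50779532534302850198976 · T[24,7]:23*720308216440924653696+2021687376910682741568=18588776355051949776576 · T[24,8]:23*199321978221066137360+720308216440924653696=5304713715525445812976 · T[24,9]:23*43714229649594412832+199321978221066137360=1204749260161737632496
[25] T[25,4]:24*157375898285941510732800+159539850276066860544000=3936561409138663118131200 · T[25,5]:24*105005310755917452984576+157375898285941510732800=2677503356427960382362624 · T[25,6]:24*50779532534302850198976+105005310755917452984576=1323714091579185857760000 · T[25,7]:24*18588776355051949776576+50779532534302850198976=496910165055549644836800 · T[25,8]:24*5304713715525445812976+18588776355051949776576=145901905527662649288000 · T[25,9]:24*1204749260161737632496+5304713715525445812976=34218695959407148992880
[26] T[26,5]:25*2677503356427960382362624+3936561409138663118131200=70874145319837672677196800 · T[26,6]:25*1323714091579185857760000+2677503356427960382362624=35770355645907606826362624 · T[26,7]:25*496910165055549644836800+1323714091579185857760000=13746468217967926978680000 · T[26,8]:25*145901905527662649288000+496910165055549644836800=4144457803247115877036800 · T[26,9]:25*34218695959407148992880+145901905527662649288000=1001369304512841374110000
[27] T[27,6]:26*35770355645907606826362624+70874145319837672677196800=1000903392113435450162625024 · T[27,7]:26*13746468217967926978680000+35770355645907606826362624=393178529313073708272042624 · T[27,8]:26*4144457803247115877036800+13746468217967926978680000=121502371102392939781636800 · T[27,9]:26*1001369304512841374110000+4144457803247115877036800=30180059720580991603896800
Read c(27,6) = 1000903392113435450162625024, c(27,7) = 393178529313073708272042624, c(27,8) = 121502371102392939781636800, c(27,9) = 30180059720580991603896800.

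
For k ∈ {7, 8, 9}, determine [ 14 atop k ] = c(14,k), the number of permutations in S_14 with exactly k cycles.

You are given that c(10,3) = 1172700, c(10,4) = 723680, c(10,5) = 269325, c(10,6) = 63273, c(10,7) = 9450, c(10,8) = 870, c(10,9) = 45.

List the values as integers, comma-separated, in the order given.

r11: T_11,4=10×723680+1172700=8409500; T_11,5=10×269325+723680=3416930; T_11,6=10×63273+269325=902055; T_11,7=10×9450+63273=157773; T_11,8=10×870+9450=18150; T_11,9=10×45+870=1320
r12: T_12,5=11×3416930+8409500=45995730; T_12,6=11×902055+3416930=13339535; T_12,7=11×157773+902055=2637558; T_12,8=11×18150+157773=357423; T_12,9=11×1320+18150=32670
r13: T_13,6=12×13339535+45995730=206070150; T_13,7=12×2637558+13339535=44990231; T_13,8=12×357423+2637558=6926634; T_13,9=12×32670+357423=749463
r14: T_14,7=13×44990231+206070150=790943153; T_14,8=13×6926634+44990231=135036473; T_14,9=13×749463+6926634=16669653
Read c(14,7) = 790943153, c(14,8) = 135036473, c(14,9) = 16669653.

790943153, 135036473, 16669653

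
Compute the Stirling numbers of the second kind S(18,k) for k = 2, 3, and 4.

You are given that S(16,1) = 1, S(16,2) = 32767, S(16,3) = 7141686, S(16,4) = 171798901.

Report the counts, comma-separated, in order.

i=17: T(17,1)=0+1·1=1 | T(17,2)=1+2·32767=65535 | T(17,3)=32767+3·7141686=21457825 | T(17,4)=7141686+4·171798901=694337290
i=18: T(18,2)=1+2·65535=131071 | T(18,3)=65535+3·21457825=64439010 | T(18,4)=21457825+4·694337290=2798806985
Read S(18,2) = 131071, S(18,3) = 64439010, S(18,4) = 2798806985.

131071, 64439010, 2798806985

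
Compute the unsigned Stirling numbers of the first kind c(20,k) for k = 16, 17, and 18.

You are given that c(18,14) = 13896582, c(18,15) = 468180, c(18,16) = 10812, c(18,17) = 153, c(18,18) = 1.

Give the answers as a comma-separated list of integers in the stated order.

[19] T[19,15]:18*468180+13896582=22323822 · T[19,16]:18*10812+468180=662796 · T[19,17]:18*153+10812=13566 · T[19,18]:18*1+153=171
[20] T[20,16]:19*662796+22323822=34916946 · T[20,17]:19*13566+662796=920550 · T[20,18]:19*171+13566=16815
Read c(20,16) = 34916946, c(20,17) = 920550, c(20,18) = 16815.

34916946, 920550, 16815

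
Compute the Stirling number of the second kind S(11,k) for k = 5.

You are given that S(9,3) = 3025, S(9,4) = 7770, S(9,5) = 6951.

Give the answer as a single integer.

[10] T[10,4]:4*7770+3025=34105 · T[10,5]:5*6951+7770=42525
[11] T[11,5]:5*42525+34105=246730
Read S(11,5) = 246730.

246730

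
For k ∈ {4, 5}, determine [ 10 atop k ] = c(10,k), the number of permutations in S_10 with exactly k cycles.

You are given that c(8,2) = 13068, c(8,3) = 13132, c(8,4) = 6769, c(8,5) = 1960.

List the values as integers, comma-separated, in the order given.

[9] T[9,3]:8*13132+13068=118124 · T[9,4]:8*6769+13132=67284 · T[9,5]:8*1960+6769=22449
[10] T[10,4]:9*67284+118124=723680 · T[10,5]:9*22449+67284=269325
Read c(10,4) = 723680, c(10,5) = 269325.

723680, 269325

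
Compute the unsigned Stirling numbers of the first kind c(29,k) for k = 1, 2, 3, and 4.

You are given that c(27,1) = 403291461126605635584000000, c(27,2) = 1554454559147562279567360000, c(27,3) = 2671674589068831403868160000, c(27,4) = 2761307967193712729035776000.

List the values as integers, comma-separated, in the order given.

r28: T_28,1=27×403291461126605635584000000+0=10888869450418352160768000000; T_28,2=27×1554454559147562279567360000+403291461126605635584000000=42373564558110787183902720000; T_28,3=27×2671674589068831403868160000+1554454559147562279567360000=73689668464006010184007680000; T_28,4=27×2761307967193712729035776000+2671674589068831403868160000=77226989703299075087834112000
r29: T_29,1=28×10888869450418352160768000000+0=304888344611713860501504000000; T_29,2=28×42373564558110787183902720000+10888869450418352160768000000=1197348677077520393310044160000; T_29,3=28×73689668464006010184007680000+42373564558110787183902720000=2105684281550279072336117760000; T_29,4=28×77226989703299075087834112000+73689668464006010184007680000=2236045380156380112643362816000
Read c(29,1) = 304888344611713860501504000000, c(29,2) = 1197348677077520393310044160000, c(29,3) = 2105684281550279072336117760000, c(29,4) = 2236045380156380112643362816000.

304888344611713860501504000000, 1197348677077520393310044160000, 2105684281550279072336117760000, 2236045380156380112643362816000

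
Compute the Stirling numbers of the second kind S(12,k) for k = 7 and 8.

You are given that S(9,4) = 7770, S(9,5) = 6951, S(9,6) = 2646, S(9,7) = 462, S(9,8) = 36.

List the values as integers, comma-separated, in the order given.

627396, 159027

r10: T_10,5=5×6951+7770=42525; T_10,6=6×2646+6951=22827; T_10,7=7×462+2646=5880; T_10,8=8×36+462=750
r11: T_11,6=6×22827+42525=179487; T_11,7=7×5880+22827=63987; T_11,8=8×750+5880=11880
r12: T_12,7=7×63987+179487=627396; T_12,8=8×11880+63987=159027
Read S(12,7) = 627396, S(12,8) = 159027.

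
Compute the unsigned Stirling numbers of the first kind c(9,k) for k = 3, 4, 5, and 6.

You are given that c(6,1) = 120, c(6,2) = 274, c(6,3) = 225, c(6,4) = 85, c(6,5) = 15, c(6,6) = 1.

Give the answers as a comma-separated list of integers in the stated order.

118124, 67284, 22449, 4536

row 7: T[7][1]=6·120+0=720  T[7][2]=6·274+120=1764  T[7][3]=6·225+274=1624  T[7][4]=6·85+225=735  T[7][5]=6·15+85=175  T[7][6]=6·1+15=21
row 8: T[8][2]=7·1764+720=13068  T[8][3]=7·1624+1764=13132  T[8][4]=7·735+1624=6769  T[8][5]=7·175+735=1960  T[8][6]=7·21+175=322
row 9: T[9][3]=8·13132+13068=118124  T[9][4]=8·6769+13132=67284  T[9][5]=8·1960+6769=22449  T[9][6]=8·322+1960=4536
Read c(9,3) = 118124, c(9,4) = 67284, c(9,5) = 22449, c(9,6) = 4536.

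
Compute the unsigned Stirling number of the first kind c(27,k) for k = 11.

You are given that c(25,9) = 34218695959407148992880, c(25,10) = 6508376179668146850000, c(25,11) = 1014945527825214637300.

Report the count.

1025860474208872152587880

@26  (26,10):6508376179668146850000·25+34218695959407148992880→196928100451110820242880, (26,11):1014945527825214637300·25+6508376179668146850000→31882014375298512782500
@27  (27,11):31882014375298512782500·26+196928100451110820242880→1025860474208872152587880
Read c(27,11) = 1025860474208872152587880.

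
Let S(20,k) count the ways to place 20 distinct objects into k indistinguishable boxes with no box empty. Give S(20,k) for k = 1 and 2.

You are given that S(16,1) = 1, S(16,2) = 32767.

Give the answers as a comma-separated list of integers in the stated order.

1, 524287

@17  (17,1):1·1+0→1, (17,2):32767·2+1→65535
@18  (18,1):1·1+0→1, (18,2):65535·2+1→131071
@19  (19,1):1·1+0→1, (19,2):131071·2+1→262143
@20  (20,1):1·1+0→1, (20,2):262143·2+1→524287
Read S(20,1) = 1, S(20,2) = 524287.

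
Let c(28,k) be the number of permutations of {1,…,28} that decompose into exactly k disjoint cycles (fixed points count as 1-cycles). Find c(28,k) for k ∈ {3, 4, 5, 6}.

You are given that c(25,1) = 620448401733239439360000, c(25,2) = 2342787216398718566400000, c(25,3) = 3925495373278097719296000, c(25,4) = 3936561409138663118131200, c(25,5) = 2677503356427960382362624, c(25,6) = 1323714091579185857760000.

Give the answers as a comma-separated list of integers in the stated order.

73689668464006010184007680000, 77226989703299075087834112000, 55278125307966865191587481600, 28969458895980281319670568448

@26  (26,1):620448401733239439360000·25+0→15511210043330985984000000, (26,2):2342787216398718566400000·25+620448401733239439360000→59190128811701203599360000, (26,3):3925495373278097719296000·25+2342787216398718566400000→100480171548351161548800000, (26,4):3936561409138663118131200·25+3925495373278097719296000→102339530601744675672576000, (26,5):2677503356427960382362624·25+3936561409138663118131200→70874145319837672677196800, (26,6):1323714091579185857760000·25+2677503356427960382362624→35770355645907606826362624
@27  (27,2):59190128811701203599360000·26+15511210043330985984000000→1554454559147562279567360000, (27,3):100480171548351161548800000·26+59190128811701203599360000→2671674589068831403868160000, (27,4):102339530601744675672576000·26+100480171548351161548800000→2761307967193712729035776000, (27,5):70874145319837672677196800·26+102339530601744675672576000→1945067308917524165279692800, (27,6):35770355645907606826362624·26+70874145319837672677196800→1000903392113435450162625024
@28  (28,3):2671674589068831403868160000·27+1554454559147562279567360000→73689668464006010184007680000, (28,4):2761307967193712729035776000·27+2671674589068831403868160000→77226989703299075087834112000, (28,5):1945067308917524165279692800·27+2761307967193712729035776000→55278125307966865191587481600, (28,6):1000903392113435450162625024·27+1945067308917524165279692800→28969458895980281319670568448
Read c(28,3) = 73689668464006010184007680000, c(28,4) = 77226989703299075087834112000, c(28,5) = 55278125307966865191587481600, c(28,6) = 28969458895980281319670568448.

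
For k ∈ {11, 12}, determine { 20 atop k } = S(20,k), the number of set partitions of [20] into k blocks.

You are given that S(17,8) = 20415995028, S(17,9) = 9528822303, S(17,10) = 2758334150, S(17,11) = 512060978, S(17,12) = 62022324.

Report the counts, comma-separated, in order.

i=18: T(18,9)=20415995028+9·9528822303=106175395755 | T(18,10)=9528822303+10·2758334150=37112163803 | T(18,11)=2758334150+11·512060978=8391004908 | T(18,12)=512060978+12·62022324=1256328866
i=19: T(19,10)=106175395755+10·37112163803=477297033785 | T(19,11)=37112163803+11·8391004908=129413217791 | T(19,12)=8391004908+12·1256328866=23466951300
i=20: T(20,11)=477297033785+11·129413217791=1900842429486 | T(20,12)=129413217791+12·23466951300=411016633391
Read S(20,11) = 1900842429486, S(20,12) = 411016633391.

1900842429486, 411016633391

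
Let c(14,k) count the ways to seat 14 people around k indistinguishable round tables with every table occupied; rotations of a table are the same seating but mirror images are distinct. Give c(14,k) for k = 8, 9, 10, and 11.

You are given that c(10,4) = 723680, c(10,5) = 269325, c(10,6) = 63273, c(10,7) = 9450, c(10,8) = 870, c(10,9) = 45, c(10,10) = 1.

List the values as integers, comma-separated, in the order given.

row 11: T[11][5]=10·269325+723680=3416930  T[11][6]=10·63273+269325=902055  T[11][7]=10·9450+63273=157773  T[11][8]=10·870+9450=18150  T[11][9]=10·45+870=1320  T[11][10]=10·1+45=55  T[11][11]=10·0+1=1
row 12: T[12][6]=11·902055+3416930=13339535  T[12][7]=11·157773+902055=2637558  T[12][8]=11·18150+157773=357423  T[12][9]=11·1320+18150=32670  T[12][10]=11·55+1320=1925  T[12][11]=11·1+55=66
row 13: T[13][7]=12·2637558+13339535=44990231  T[13][8]=12·357423+2637558=6926634  T[13][9]=12·32670+357423=749463  T[13][10]=12·1925+32670=55770  T[13][11]=12·66+1925=2717
row 14: T[14][8]=13·6926634+44990231=135036473  T[14][9]=13·749463+6926634=16669653  T[14][10]=13·55770+749463=1474473  T[14][11]=13·2717+55770=91091
Read c(14,8) = 135036473, c(14,9) = 16669653, c(14,10) = 1474473, c(14,11) = 91091.

135036473, 16669653, 1474473, 91091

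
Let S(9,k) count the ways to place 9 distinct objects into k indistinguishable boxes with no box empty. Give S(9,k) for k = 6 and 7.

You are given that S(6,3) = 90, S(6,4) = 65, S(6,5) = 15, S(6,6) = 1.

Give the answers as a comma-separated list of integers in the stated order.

i=7: T(7,4)=90+4·65=350 | T(7,5)=65+5·15=140 | T(7,6)=15+6·1=21 | T(7,7)=1+7·0=1
i=8: T(8,5)=350+5·140=1050 | T(8,6)=140+6·21=266 | T(8,7)=21+7·1=28
i=9: T(9,6)=1050+6·266=2646 | T(9,7)=266+7·28=462
Read S(9,6) = 2646, S(9,7) = 462.

2646, 462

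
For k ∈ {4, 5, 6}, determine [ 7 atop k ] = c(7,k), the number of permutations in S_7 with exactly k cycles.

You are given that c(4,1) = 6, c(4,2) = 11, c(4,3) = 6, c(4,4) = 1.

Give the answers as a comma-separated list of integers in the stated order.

r5: T_5,2=4×11+6=50; T_5,3=4×6+11=35; T_5,4=4×1+6=10; T_5,5=4×0+1=1
r6: T_6,3=5×35+50=225; T_6,4=5×10+35=85; T_6,5=5×1+10=15; T_6,6=5×0+1=1
r7: T_7,4=6×85+225=735; T_7,5=6×15+85=175; T_7,6=6×1+15=21
Read c(7,4) = 735, c(7,5) = 175, c(7,6) = 21.

735, 175, 21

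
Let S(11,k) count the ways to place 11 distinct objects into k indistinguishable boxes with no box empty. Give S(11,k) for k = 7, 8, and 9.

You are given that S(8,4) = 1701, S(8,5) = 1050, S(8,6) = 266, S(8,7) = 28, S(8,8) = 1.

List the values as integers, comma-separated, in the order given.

63987, 11880, 1155

[9] T[9,5]:5*1050+1701=6951 · T[9,6]:6*266+1050=2646 · T[9,7]:7*28+266=462 · T[9,8]:8*1+28=36 · T[9,9]:9*0+1=1
[10] T[10,6]:6*2646+6951=22827 · T[10,7]:7*462+2646=5880 · T[10,8]:8*36+462=750 · T[10,9]:9*1+36=45
[11] T[11,7]:7*5880+22827=63987 · T[11,8]:8*750+5880=11880 · T[11,9]:9*45+750=1155
Read S(11,7) = 63987, S(11,8) = 11880, S(11,9) = 1155.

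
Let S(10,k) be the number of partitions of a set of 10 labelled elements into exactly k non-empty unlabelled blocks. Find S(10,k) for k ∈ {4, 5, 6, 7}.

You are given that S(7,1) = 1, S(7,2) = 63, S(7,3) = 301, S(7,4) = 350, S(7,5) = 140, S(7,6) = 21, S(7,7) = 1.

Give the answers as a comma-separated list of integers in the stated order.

34105, 42525, 22827, 5880

@8  (8,2):63·2+1→127, (8,3):301·3+63→966, (8,4):350·4+301→1701, (8,5):140·5+350→1050, (8,6):21·6+140→266, (8,7):1·7+21→28
@9  (9,3):966·3+127→3025, (9,4):1701·4+966→7770, (9,5):1050·5+1701→6951, (9,6):266·6+1050→2646, (9,7):28·7+266→462
@10  (10,4):7770·4+3025→34105, (10,5):6951·5+7770→42525, (10,6):2646·6+6951→22827, (10,7):462·7+2646→5880
Read S(10,4) = 34105, S(10,5) = 42525, S(10,6) = 22827, S(10,7) = 5880.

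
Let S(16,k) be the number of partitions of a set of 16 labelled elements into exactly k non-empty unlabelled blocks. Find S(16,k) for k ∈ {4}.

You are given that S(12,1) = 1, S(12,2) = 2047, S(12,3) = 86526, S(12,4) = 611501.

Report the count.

171798901

i=13: T(13,1)=0+1·1=1 | T(13,2)=1+2·2047=4095 | T(13,3)=2047+3·86526=261625 | T(13,4)=86526+4·611501=2532530
i=14: T(14,2)=1+2·4095=8191 | T(14,3)=4095+3·261625=788970 | T(14,4)=261625+4·2532530=10391745
i=15: T(15,3)=8191+3·788970=2375101 | T(15,4)=788970+4·10391745=42355950
i=16: T(16,4)=2375101+4·42355950=171798901
Read S(16,4) = 171798901.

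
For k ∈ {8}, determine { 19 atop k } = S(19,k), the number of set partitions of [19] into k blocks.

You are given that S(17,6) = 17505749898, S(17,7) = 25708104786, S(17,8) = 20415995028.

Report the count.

1709751003480

i=18: T(18,7)=17505749898+7·25708104786=197462483400 | T(18,8)=25708104786+8·20415995028=189036065010
i=19: T(19,8)=197462483400+8·189036065010=1709751003480
Read S(19,8) = 1709751003480.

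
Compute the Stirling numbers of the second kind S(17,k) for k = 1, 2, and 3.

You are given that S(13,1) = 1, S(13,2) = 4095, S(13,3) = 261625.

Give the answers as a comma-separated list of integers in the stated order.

1, 65535, 21457825

@14  (14,1):1·1+0→1, (14,2):4095·2+1→8191, (14,3):261625·3+4095→788970
@15  (15,1):1·1+0→1, (15,2):8191·2+1→16383, (15,3):788970·3+8191→2375101
@16  (16,1):1·1+0→1, (16,2):16383·2+1→32767, (16,3):2375101·3+16383→7141686
@17  (17,1):1·1+0→1, (17,2):32767·2+1→65535, (17,3):7141686·3+32767→21457825
Read S(17,1) = 1, S(17,2) = 65535, S(17,3) = 21457825.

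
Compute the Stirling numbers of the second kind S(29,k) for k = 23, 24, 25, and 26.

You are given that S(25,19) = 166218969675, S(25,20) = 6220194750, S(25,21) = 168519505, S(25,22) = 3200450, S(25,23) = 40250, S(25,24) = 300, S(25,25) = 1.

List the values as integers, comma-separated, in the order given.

r26: T_26,20=20×6220194750+166218969675=290622864675; T_26,21=21×168519505+6220194750=9759104355; T_26,22=22×3200450+168519505=238929405; T_26,23=23×40250+3200450=4126200; T_26,24=24×300+40250=47450; T_26,25=25×1+300=325; T_26,26=26×0+1=1
r27: T_27,21=21×9759104355+290622864675=495564056130; T_27,22=22×238929405+9759104355=15015551265; T_27,23=23×4126200+238929405=333832005; T_27,24=24×47450+4126200=5265000; T_27,25=25×325+47450=55575; T_27,26=26×1+325=351
r28: T_28,22=22×15015551265+495564056130=825906183960; T_28,23=23×333832005+15015551265=22693687380; T_28,24=24×5265000+333832005=460192005; T_28,25=25×55575+5265000=6654375; T_28,26=26×351+55575=64701
r29: T_29,23=23×22693687380+825906183960=1347860993700; T_29,24=24×460192005+22693687380=33738295500; T_29,25=25×6654375+460192005=626551380; T_29,26=26×64701+6654375=8336601
Read S(29,23) = 1347860993700, S(29,24) = 33738295500, S(29,25) = 626551380, S(29,26) = 8336601.

1347860993700, 33738295500, 626551380, 8336601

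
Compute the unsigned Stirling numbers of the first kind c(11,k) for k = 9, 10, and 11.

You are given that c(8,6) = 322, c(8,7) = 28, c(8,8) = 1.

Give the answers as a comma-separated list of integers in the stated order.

r9: T_9,7=8×28+322=546; T_9,8=8×1+28=36; T_9,9=8×0+1=1
r10: T_10,8=9×36+546=870; T_10,9=9×1+36=45; T_10,10=9×0+1=1
r11: T_11,9=10×45+870=1320; T_11,10=10×1+45=55; T_11,11=10×0+1=1
Read c(11,9) = 1320, c(11,10) = 55, c(11,11) = 1.

1320, 55, 1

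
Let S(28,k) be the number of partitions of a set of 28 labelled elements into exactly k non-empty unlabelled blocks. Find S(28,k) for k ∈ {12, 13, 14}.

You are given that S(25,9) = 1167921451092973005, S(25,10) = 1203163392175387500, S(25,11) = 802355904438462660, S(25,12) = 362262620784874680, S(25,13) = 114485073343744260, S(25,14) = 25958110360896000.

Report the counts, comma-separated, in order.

r26: T_26,10=10×1203163392175387500+1167921451092973005=13199555372846848005; T_26,11=11×802355904438462660+1203163392175387500=10029078340998476760; T_26,12=12×362262620784874680+802355904438462660=5149507353856958820; T_26,13=13×114485073343744260+362262620784874680=1850568574253550060; T_26,14=14×25958110360896000+114485073343744260=477898618396288260
r27: T_27,11=11×10029078340998476760+13199555372846848005=123519417123830092365; T_27,12=12×5149507353856958820+10029078340998476760=71823166587281982600; T_27,13=13×1850568574253550060+5149507353856958820=29206898819153109600; T_27,14=14×477898618396288260+1850568574253550060=8541149231801585700
r28: T_28,12=12×71823166587281982600+123519417123830092365=985397416171213883565; T_28,13=13×29206898819153109600+71823166587281982600=451512851236272407400; T_28,14=14×8541149231801585700+29206898819153109600=148782988064375309400
Read S(28,12) = 985397416171213883565, S(28,13) = 451512851236272407400, S(28,14) = 148782988064375309400.

985397416171213883565, 451512851236272407400, 148782988064375309400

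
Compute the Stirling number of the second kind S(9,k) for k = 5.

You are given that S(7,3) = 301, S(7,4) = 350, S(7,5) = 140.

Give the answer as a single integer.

6951

[8] T[8,4]:4*350+301=1701 · T[8,5]:5*140+350=1050
[9] T[9,5]:5*1050+1701=6951
Read S(9,5) = 6951.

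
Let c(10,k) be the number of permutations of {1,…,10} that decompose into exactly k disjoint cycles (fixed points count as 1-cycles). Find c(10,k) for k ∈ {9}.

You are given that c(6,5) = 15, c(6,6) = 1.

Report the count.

@7  (7,6):1·6+15→21, (7,7):0·6+1→1
@8  (8,7):1·7+21→28, (8,8):0·7+1→1
@9  (9,8):1·8+28→36, (9,9):0·8+1→1
@10  (10,9):1·9+36→45
Read c(10,9) = 45.

45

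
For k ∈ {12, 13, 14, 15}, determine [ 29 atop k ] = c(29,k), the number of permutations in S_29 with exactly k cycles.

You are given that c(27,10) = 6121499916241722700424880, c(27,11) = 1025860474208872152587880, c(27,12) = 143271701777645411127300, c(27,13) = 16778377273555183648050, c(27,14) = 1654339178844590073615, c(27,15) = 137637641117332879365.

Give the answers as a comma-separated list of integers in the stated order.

[28] T[28,11]:27*1025860474208872152587880+6121499916241722700424880=33819732719881270820297640 · T[28,12]:27*143271701777645411127300+1025860474208872152587880=4894196422205298253024980 · T[28,13]:27*16778377273555183648050+143271701777645411127300=596287888163635369624650 · T[28,14]:27*1654339178844590073615+16778377273555183648050=61445535102359115635655 · T[28,15]:27*137637641117332879365+1654339178844590073615=5370555489012577816470
[29] T[29,12]:28*4894196422205298253024980+33819732719881270820297640=170857232541629621904997080 · T[29,13]:28*596287888163635369624650+4894196422205298253024980=21590257290787088602515180 · T[29,14]:28*61445535102359115635655+596287888163635369624650=2316762871029690607422990 · T[29,15]:28*5370555489012577816470+61445535102359115635655=211821088794711294496815
Read c(29,12) = 170857232541629621904997080, c(29,13) = 21590257290787088602515180, c(29,14) = 2316762871029690607422990, c(29,15) = 211821088794711294496815.

170857232541629621904997080, 21590257290787088602515180, 2316762871029690607422990, 211821088794711294496815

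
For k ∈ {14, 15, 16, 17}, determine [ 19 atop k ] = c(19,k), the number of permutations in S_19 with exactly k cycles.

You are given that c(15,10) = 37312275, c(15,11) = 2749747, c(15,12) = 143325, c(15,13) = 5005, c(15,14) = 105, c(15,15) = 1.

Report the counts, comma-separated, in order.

@16  (16,11):2749747·15+37312275→78558480, (16,12):143325·15+2749747→4899622, (16,13):5005·15+143325→218400, (16,14):105·15+5005→6580, (16,15):1·15+105→120, (16,16):0·15+1→1
@17  (17,12):4899622·16+78558480→156952432, (17,13):218400·16+4899622→8394022, (17,14):6580·16+218400→323680, (17,15):120·16+6580→8500, (17,16):1·16+120→136, (17,17):0·16+1→1
@18  (18,13):8394022·17+156952432→299650806, (18,14):323680·17+8394022→13896582, (18,15):8500·17+323680→468180, (18,16):136·17+8500→10812, (18,17):1·17+136→153
@19  (19,14):13896582·18+299650806→549789282, (19,15):468180·18+13896582→22323822, (19,16):10812·18+468180→662796, (19,17):153·18+10812→13566
Read c(19,14) = 549789282, c(19,15) = 22323822, c(19,16) = 662796, c(19,17) = 13566.

549789282, 22323822, 662796, 13566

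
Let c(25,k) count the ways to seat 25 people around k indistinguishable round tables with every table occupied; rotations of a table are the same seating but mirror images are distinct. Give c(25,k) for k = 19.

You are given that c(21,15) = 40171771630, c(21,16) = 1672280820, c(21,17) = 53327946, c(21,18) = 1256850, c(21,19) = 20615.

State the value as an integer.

row 22: T[22][16]=21·1672280820+40171771630=75289668850  T[22][17]=21·53327946+1672280820=2792167686  T[22][18]=21·1256850+53327946=79721796  T[22][19]=21·20615+1256850=1689765
row 23: T[23][17]=22·2792167686+75289668850=136717357942  T[23][18]=22·79721796+2792167686=4546047198  T[23][19]=22·1689765+79721796=116896626
row 24: T[24][18]=23·4546047198+136717357942=241276443496  T[24][19]=23·116896626+4546047198=7234669596
row 25: T[25][19]=24·7234669596+241276443496=414908513800
Read c(25,19) = 414908513800.

414908513800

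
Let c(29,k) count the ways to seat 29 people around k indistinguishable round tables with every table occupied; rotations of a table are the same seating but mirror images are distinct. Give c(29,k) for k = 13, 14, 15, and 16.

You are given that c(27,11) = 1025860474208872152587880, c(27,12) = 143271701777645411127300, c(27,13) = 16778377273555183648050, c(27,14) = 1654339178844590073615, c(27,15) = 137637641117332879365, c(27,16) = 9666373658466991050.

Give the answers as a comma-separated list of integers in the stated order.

row 28: T[28][12]=27·143271701777645411127300+1025860474208872152587880=4894196422205298253024980  T[28][13]=27·16778377273555183648050+143271701777645411127300=596287888163635369624650  T[28][14]=27·1654339178844590073615+16778377273555183648050=61445535102359115635655  T[28][15]=27·137637641117332879365+1654339178844590073615=5370555489012577816470  T[28][16]=27·9666373658466991050+137637641117332879365=398629729895941637715
row 29: T[29][13]=28·596287888163635369624650+4894196422205298253024980=21590257290787088602515180  T[29][14]=28·61445535102359115635655+596287888163635369624650=2316762871029690607422990  T[29][15]=28·5370555489012577816470+61445535102359115635655=211821088794711294496815  T[29][16]=28·398629729895941637715+5370555489012577816470=16532187926098943672490
Read c(29,13) = 21590257290787088602515180, c(29,14) = 2316762871029690607422990, c(29,15) = 211821088794711294496815, c(29,16) = 16532187926098943672490.

21590257290787088602515180, 2316762871029690607422990, 211821088794711294496815, 16532187926098943672490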